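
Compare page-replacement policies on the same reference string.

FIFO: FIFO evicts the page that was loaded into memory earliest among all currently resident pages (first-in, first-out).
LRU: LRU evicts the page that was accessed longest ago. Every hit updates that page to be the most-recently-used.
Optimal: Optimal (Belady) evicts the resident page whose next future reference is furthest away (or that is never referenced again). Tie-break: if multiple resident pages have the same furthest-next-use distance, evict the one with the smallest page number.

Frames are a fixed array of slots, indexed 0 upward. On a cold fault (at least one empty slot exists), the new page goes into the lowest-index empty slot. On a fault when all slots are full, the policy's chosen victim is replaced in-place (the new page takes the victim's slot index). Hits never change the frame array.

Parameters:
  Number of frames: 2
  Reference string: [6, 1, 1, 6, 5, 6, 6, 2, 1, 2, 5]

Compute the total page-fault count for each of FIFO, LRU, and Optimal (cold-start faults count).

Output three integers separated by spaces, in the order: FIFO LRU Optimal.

--- FIFO ---
  step 0: ref 6 -> FAULT, frames=[6,-] (faults so far: 1)
  step 1: ref 1 -> FAULT, frames=[6,1] (faults so far: 2)
  step 2: ref 1 -> HIT, frames=[6,1] (faults so far: 2)
  step 3: ref 6 -> HIT, frames=[6,1] (faults so far: 2)
  step 4: ref 5 -> FAULT, evict 6, frames=[5,1] (faults so far: 3)
  step 5: ref 6 -> FAULT, evict 1, frames=[5,6] (faults so far: 4)
  step 6: ref 6 -> HIT, frames=[5,6] (faults so far: 4)
  step 7: ref 2 -> FAULT, evict 5, frames=[2,6] (faults so far: 5)
  step 8: ref 1 -> FAULT, evict 6, frames=[2,1] (faults so far: 6)
  step 9: ref 2 -> HIT, frames=[2,1] (faults so far: 6)
  step 10: ref 5 -> FAULT, evict 2, frames=[5,1] (faults so far: 7)
  FIFO total faults: 7
--- LRU ---
  step 0: ref 6 -> FAULT, frames=[6,-] (faults so far: 1)
  step 1: ref 1 -> FAULT, frames=[6,1] (faults so far: 2)
  step 2: ref 1 -> HIT, frames=[6,1] (faults so far: 2)
  step 3: ref 6 -> HIT, frames=[6,1] (faults so far: 2)
  step 4: ref 5 -> FAULT, evict 1, frames=[6,5] (faults so far: 3)
  step 5: ref 6 -> HIT, frames=[6,5] (faults so far: 3)
  step 6: ref 6 -> HIT, frames=[6,5] (faults so far: 3)
  step 7: ref 2 -> FAULT, evict 5, frames=[6,2] (faults so far: 4)
  step 8: ref 1 -> FAULT, evict 6, frames=[1,2] (faults so far: 5)
  step 9: ref 2 -> HIT, frames=[1,2] (faults so far: 5)
  step 10: ref 5 -> FAULT, evict 1, frames=[5,2] (faults so far: 6)
  LRU total faults: 6
--- Optimal ---
  step 0: ref 6 -> FAULT, frames=[6,-] (faults so far: 1)
  step 1: ref 1 -> FAULT, frames=[6,1] (faults so far: 2)
  step 2: ref 1 -> HIT, frames=[6,1] (faults so far: 2)
  step 3: ref 6 -> HIT, frames=[6,1] (faults so far: 2)
  step 4: ref 5 -> FAULT, evict 1, frames=[6,5] (faults so far: 3)
  step 5: ref 6 -> HIT, frames=[6,5] (faults so far: 3)
  step 6: ref 6 -> HIT, frames=[6,5] (faults so far: 3)
  step 7: ref 2 -> FAULT, evict 6, frames=[2,5] (faults so far: 4)
  step 8: ref 1 -> FAULT, evict 5, frames=[2,1] (faults so far: 5)
  step 9: ref 2 -> HIT, frames=[2,1] (faults so far: 5)
  step 10: ref 5 -> FAULT, evict 1, frames=[2,5] (faults so far: 6)
  Optimal total faults: 6

Answer: 7 6 6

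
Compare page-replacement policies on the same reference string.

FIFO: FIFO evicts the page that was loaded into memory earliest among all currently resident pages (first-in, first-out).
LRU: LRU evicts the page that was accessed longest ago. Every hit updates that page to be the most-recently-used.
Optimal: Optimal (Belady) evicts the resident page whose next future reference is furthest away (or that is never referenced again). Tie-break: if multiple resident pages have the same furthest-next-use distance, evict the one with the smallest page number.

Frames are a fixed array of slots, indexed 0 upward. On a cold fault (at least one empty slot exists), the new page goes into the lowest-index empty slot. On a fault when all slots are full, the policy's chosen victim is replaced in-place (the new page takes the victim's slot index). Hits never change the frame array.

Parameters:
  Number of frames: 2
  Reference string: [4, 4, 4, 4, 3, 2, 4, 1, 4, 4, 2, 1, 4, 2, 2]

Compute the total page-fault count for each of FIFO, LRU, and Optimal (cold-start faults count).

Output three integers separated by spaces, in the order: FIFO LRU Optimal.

Answer: 7 9 6

Derivation:
--- FIFO ---
  step 0: ref 4 -> FAULT, frames=[4,-] (faults so far: 1)
  step 1: ref 4 -> HIT, frames=[4,-] (faults so far: 1)
  step 2: ref 4 -> HIT, frames=[4,-] (faults so far: 1)
  step 3: ref 4 -> HIT, frames=[4,-] (faults so far: 1)
  step 4: ref 3 -> FAULT, frames=[4,3] (faults so far: 2)
  step 5: ref 2 -> FAULT, evict 4, frames=[2,3] (faults so far: 3)
  step 6: ref 4 -> FAULT, evict 3, frames=[2,4] (faults so far: 4)
  step 7: ref 1 -> FAULT, evict 2, frames=[1,4] (faults so far: 5)
  step 8: ref 4 -> HIT, frames=[1,4] (faults so far: 5)
  step 9: ref 4 -> HIT, frames=[1,4] (faults so far: 5)
  step 10: ref 2 -> FAULT, evict 4, frames=[1,2] (faults so far: 6)
  step 11: ref 1 -> HIT, frames=[1,2] (faults so far: 6)
  step 12: ref 4 -> FAULT, evict 1, frames=[4,2] (faults so far: 7)
  step 13: ref 2 -> HIT, frames=[4,2] (faults so far: 7)
  step 14: ref 2 -> HIT, frames=[4,2] (faults so far: 7)
  FIFO total faults: 7
--- LRU ---
  step 0: ref 4 -> FAULT, frames=[4,-] (faults so far: 1)
  step 1: ref 4 -> HIT, frames=[4,-] (faults so far: 1)
  step 2: ref 4 -> HIT, frames=[4,-] (faults so far: 1)
  step 3: ref 4 -> HIT, frames=[4,-] (faults so far: 1)
  step 4: ref 3 -> FAULT, frames=[4,3] (faults so far: 2)
  step 5: ref 2 -> FAULT, evict 4, frames=[2,3] (faults so far: 3)
  step 6: ref 4 -> FAULT, evict 3, frames=[2,4] (faults so far: 4)
  step 7: ref 1 -> FAULT, evict 2, frames=[1,4] (faults so far: 5)
  step 8: ref 4 -> HIT, frames=[1,4] (faults so far: 5)
  step 9: ref 4 -> HIT, frames=[1,4] (faults so far: 5)
  step 10: ref 2 -> FAULT, evict 1, frames=[2,4] (faults so far: 6)
  step 11: ref 1 -> FAULT, evict 4, frames=[2,1] (faults so far: 7)
  step 12: ref 4 -> FAULT, evict 2, frames=[4,1] (faults so far: 8)
  step 13: ref 2 -> FAULT, evict 1, frames=[4,2] (faults so far: 9)
  step 14: ref 2 -> HIT, frames=[4,2] (faults so far: 9)
  LRU total faults: 9
--- Optimal ---
  step 0: ref 4 -> FAULT, frames=[4,-] (faults so far: 1)
  step 1: ref 4 -> HIT, frames=[4,-] (faults so far: 1)
  step 2: ref 4 -> HIT, frames=[4,-] (faults so far: 1)
  step 3: ref 4 -> HIT, frames=[4,-] (faults so far: 1)
  step 4: ref 3 -> FAULT, frames=[4,3] (faults so far: 2)
  step 5: ref 2 -> FAULT, evict 3, frames=[4,2] (faults so far: 3)
  step 6: ref 4 -> HIT, frames=[4,2] (faults so far: 3)
  step 7: ref 1 -> FAULT, evict 2, frames=[4,1] (faults so far: 4)
  step 8: ref 4 -> HIT, frames=[4,1] (faults so far: 4)
  step 9: ref 4 -> HIT, frames=[4,1] (faults so far: 4)
  step 10: ref 2 -> FAULT, evict 4, frames=[2,1] (faults so far: 5)
  step 11: ref 1 -> HIT, frames=[2,1] (faults so far: 5)
  step 12: ref 4 -> FAULT, evict 1, frames=[2,4] (faults so far: 6)
  step 13: ref 2 -> HIT, frames=[2,4] (faults so far: 6)
  step 14: ref 2 -> HIT, frames=[2,4] (faults so far: 6)
  Optimal total faults: 6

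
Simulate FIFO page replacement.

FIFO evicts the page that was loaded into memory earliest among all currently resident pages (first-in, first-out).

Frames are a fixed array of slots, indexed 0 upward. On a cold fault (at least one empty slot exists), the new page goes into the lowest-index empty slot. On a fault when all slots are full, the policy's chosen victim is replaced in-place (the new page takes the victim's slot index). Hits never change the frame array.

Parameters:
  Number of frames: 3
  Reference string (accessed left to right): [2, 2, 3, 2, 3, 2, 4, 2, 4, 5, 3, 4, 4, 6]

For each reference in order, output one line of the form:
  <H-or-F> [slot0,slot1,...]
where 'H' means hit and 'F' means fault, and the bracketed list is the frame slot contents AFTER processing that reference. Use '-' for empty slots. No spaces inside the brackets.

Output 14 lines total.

F [2,-,-]
H [2,-,-]
F [2,3,-]
H [2,3,-]
H [2,3,-]
H [2,3,-]
F [2,3,4]
H [2,3,4]
H [2,3,4]
F [5,3,4]
H [5,3,4]
H [5,3,4]
H [5,3,4]
F [5,6,4]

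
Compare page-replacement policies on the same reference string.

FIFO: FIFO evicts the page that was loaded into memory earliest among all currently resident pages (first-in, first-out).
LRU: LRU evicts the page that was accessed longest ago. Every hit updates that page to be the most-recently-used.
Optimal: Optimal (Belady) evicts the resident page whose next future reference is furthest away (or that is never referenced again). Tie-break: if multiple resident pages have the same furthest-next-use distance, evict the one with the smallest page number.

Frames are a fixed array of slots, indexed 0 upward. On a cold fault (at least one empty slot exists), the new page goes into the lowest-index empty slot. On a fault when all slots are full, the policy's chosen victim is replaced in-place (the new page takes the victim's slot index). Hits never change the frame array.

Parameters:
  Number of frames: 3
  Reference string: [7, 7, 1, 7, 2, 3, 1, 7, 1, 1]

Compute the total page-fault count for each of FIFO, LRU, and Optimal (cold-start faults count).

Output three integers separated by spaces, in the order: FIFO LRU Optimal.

Answer: 6 6 4

Derivation:
--- FIFO ---
  step 0: ref 7 -> FAULT, frames=[7,-,-] (faults so far: 1)
  step 1: ref 7 -> HIT, frames=[7,-,-] (faults so far: 1)
  step 2: ref 1 -> FAULT, frames=[7,1,-] (faults so far: 2)
  step 3: ref 7 -> HIT, frames=[7,1,-] (faults so far: 2)
  step 4: ref 2 -> FAULT, frames=[7,1,2] (faults so far: 3)
  step 5: ref 3 -> FAULT, evict 7, frames=[3,1,2] (faults so far: 4)
  step 6: ref 1 -> HIT, frames=[3,1,2] (faults so far: 4)
  step 7: ref 7 -> FAULT, evict 1, frames=[3,7,2] (faults so far: 5)
  step 8: ref 1 -> FAULT, evict 2, frames=[3,7,1] (faults so far: 6)
  step 9: ref 1 -> HIT, frames=[3,7,1] (faults so far: 6)
  FIFO total faults: 6
--- LRU ---
  step 0: ref 7 -> FAULT, frames=[7,-,-] (faults so far: 1)
  step 1: ref 7 -> HIT, frames=[7,-,-] (faults so far: 1)
  step 2: ref 1 -> FAULT, frames=[7,1,-] (faults so far: 2)
  step 3: ref 7 -> HIT, frames=[7,1,-] (faults so far: 2)
  step 4: ref 2 -> FAULT, frames=[7,1,2] (faults so far: 3)
  step 5: ref 3 -> FAULT, evict 1, frames=[7,3,2] (faults so far: 4)
  step 6: ref 1 -> FAULT, evict 7, frames=[1,3,2] (faults so far: 5)
  step 7: ref 7 -> FAULT, evict 2, frames=[1,3,7] (faults so far: 6)
  step 8: ref 1 -> HIT, frames=[1,3,7] (faults so far: 6)
  step 9: ref 1 -> HIT, frames=[1,3,7] (faults so far: 6)
  LRU total faults: 6
--- Optimal ---
  step 0: ref 7 -> FAULT, frames=[7,-,-] (faults so far: 1)
  step 1: ref 7 -> HIT, frames=[7,-,-] (faults so far: 1)
  step 2: ref 1 -> FAULT, frames=[7,1,-] (faults so far: 2)
  step 3: ref 7 -> HIT, frames=[7,1,-] (faults so far: 2)
  step 4: ref 2 -> FAULT, frames=[7,1,2] (faults so far: 3)
  step 5: ref 3 -> FAULT, evict 2, frames=[7,1,3] (faults so far: 4)
  step 6: ref 1 -> HIT, frames=[7,1,3] (faults so far: 4)
  step 7: ref 7 -> HIT, frames=[7,1,3] (faults so far: 4)
  step 8: ref 1 -> HIT, frames=[7,1,3] (faults so far: 4)
  step 9: ref 1 -> HIT, frames=[7,1,3] (faults so far: 4)
  Optimal total faults: 4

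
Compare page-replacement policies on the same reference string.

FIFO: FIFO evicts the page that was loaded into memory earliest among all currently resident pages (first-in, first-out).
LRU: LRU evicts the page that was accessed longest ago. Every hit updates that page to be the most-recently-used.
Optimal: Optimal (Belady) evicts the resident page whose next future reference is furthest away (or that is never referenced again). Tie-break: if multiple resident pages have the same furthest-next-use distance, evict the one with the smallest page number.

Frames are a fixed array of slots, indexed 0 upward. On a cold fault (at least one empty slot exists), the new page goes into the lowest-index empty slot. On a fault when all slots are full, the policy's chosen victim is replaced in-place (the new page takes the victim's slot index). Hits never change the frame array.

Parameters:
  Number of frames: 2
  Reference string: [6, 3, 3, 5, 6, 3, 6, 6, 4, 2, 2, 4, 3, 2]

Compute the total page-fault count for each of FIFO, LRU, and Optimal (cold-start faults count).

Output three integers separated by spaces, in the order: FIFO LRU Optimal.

--- FIFO ---
  step 0: ref 6 -> FAULT, frames=[6,-] (faults so far: 1)
  step 1: ref 3 -> FAULT, frames=[6,3] (faults so far: 2)
  step 2: ref 3 -> HIT, frames=[6,3] (faults so far: 2)
  step 3: ref 5 -> FAULT, evict 6, frames=[5,3] (faults so far: 3)
  step 4: ref 6 -> FAULT, evict 3, frames=[5,6] (faults so far: 4)
  step 5: ref 3 -> FAULT, evict 5, frames=[3,6] (faults so far: 5)
  step 6: ref 6 -> HIT, frames=[3,6] (faults so far: 5)
  step 7: ref 6 -> HIT, frames=[3,6] (faults so far: 5)
  step 8: ref 4 -> FAULT, evict 6, frames=[3,4] (faults so far: 6)
  step 9: ref 2 -> FAULT, evict 3, frames=[2,4] (faults so far: 7)
  step 10: ref 2 -> HIT, frames=[2,4] (faults so far: 7)
  step 11: ref 4 -> HIT, frames=[2,4] (faults so far: 7)
  step 12: ref 3 -> FAULT, evict 4, frames=[2,3] (faults so far: 8)
  step 13: ref 2 -> HIT, frames=[2,3] (faults so far: 8)
  FIFO total faults: 8
--- LRU ---
  step 0: ref 6 -> FAULT, frames=[6,-] (faults so far: 1)
  step 1: ref 3 -> FAULT, frames=[6,3] (faults so far: 2)
  step 2: ref 3 -> HIT, frames=[6,3] (faults so far: 2)
  step 3: ref 5 -> FAULT, evict 6, frames=[5,3] (faults so far: 3)
  step 4: ref 6 -> FAULT, evict 3, frames=[5,6] (faults so far: 4)
  step 5: ref 3 -> FAULT, evict 5, frames=[3,6] (faults so far: 5)
  step 6: ref 6 -> HIT, frames=[3,6] (faults so far: 5)
  step 7: ref 6 -> HIT, frames=[3,6] (faults so far: 5)
  step 8: ref 4 -> FAULT, evict 3, frames=[4,6] (faults so far: 6)
  step 9: ref 2 -> FAULT, evict 6, frames=[4,2] (faults so far: 7)
  step 10: ref 2 -> HIT, frames=[4,2] (faults so far: 7)
  step 11: ref 4 -> HIT, frames=[4,2] (faults so far: 7)
  step 12: ref 3 -> FAULT, evict 2, frames=[4,3] (faults so far: 8)
  step 13: ref 2 -> FAULT, evict 4, frames=[2,3] (faults so far: 9)
  LRU total faults: 9
--- Optimal ---
  step 0: ref 6 -> FAULT, frames=[6,-] (faults so far: 1)
  step 1: ref 3 -> FAULT, frames=[6,3] (faults so far: 2)
  step 2: ref 3 -> HIT, frames=[6,3] (faults so far: 2)
  step 3: ref 5 -> FAULT, evict 3, frames=[6,5] (faults so far: 3)
  step 4: ref 6 -> HIT, frames=[6,5] (faults so far: 3)
  step 5: ref 3 -> FAULT, evict 5, frames=[6,3] (faults so far: 4)
  step 6: ref 6 -> HIT, frames=[6,3] (faults so far: 4)
  step 7: ref 6 -> HIT, frames=[6,3] (faults so far: 4)
  step 8: ref 4 -> FAULT, evict 6, frames=[4,3] (faults so far: 5)
  step 9: ref 2 -> FAULT, evict 3, frames=[4,2] (faults so far: 6)
  step 10: ref 2 -> HIT, frames=[4,2] (faults so far: 6)
  step 11: ref 4 -> HIT, frames=[4,2] (faults so far: 6)
  step 12: ref 3 -> FAULT, evict 4, frames=[3,2] (faults so far: 7)
  step 13: ref 2 -> HIT, frames=[3,2] (faults so far: 7)
  Optimal total faults: 7

Answer: 8 9 7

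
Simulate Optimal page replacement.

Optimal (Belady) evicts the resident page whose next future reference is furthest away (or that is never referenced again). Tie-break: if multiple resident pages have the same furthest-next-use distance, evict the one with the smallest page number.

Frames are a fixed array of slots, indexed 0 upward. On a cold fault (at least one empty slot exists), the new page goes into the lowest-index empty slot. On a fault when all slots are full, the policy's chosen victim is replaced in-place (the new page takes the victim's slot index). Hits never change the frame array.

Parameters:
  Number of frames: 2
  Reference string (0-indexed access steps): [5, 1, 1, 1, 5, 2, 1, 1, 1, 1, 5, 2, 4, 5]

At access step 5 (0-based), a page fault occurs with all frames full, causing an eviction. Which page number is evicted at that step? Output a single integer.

Answer: 5

Derivation:
Step 0: ref 5 -> FAULT, frames=[5,-]
Step 1: ref 1 -> FAULT, frames=[5,1]
Step 2: ref 1 -> HIT, frames=[5,1]
Step 3: ref 1 -> HIT, frames=[5,1]
Step 4: ref 5 -> HIT, frames=[5,1]
Step 5: ref 2 -> FAULT, evict 5, frames=[2,1]
At step 5: evicted page 5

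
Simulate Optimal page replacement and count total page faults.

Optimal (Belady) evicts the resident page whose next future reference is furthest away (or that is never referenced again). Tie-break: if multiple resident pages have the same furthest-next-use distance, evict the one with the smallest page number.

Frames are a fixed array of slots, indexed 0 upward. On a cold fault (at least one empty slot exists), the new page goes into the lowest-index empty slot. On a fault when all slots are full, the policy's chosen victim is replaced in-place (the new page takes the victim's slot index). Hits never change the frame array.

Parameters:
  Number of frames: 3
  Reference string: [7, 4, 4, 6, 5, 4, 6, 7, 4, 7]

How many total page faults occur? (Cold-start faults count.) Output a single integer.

Step 0: ref 7 → FAULT, frames=[7,-,-]
Step 1: ref 4 → FAULT, frames=[7,4,-]
Step 2: ref 4 → HIT, frames=[7,4,-]
Step 3: ref 6 → FAULT, frames=[7,4,6]
Step 4: ref 5 → FAULT (evict 7), frames=[5,4,6]
Step 5: ref 4 → HIT, frames=[5,4,6]
Step 6: ref 6 → HIT, frames=[5,4,6]
Step 7: ref 7 → FAULT (evict 5), frames=[7,4,6]
Step 8: ref 4 → HIT, frames=[7,4,6]
Step 9: ref 7 → HIT, frames=[7,4,6]
Total faults: 5

Answer: 5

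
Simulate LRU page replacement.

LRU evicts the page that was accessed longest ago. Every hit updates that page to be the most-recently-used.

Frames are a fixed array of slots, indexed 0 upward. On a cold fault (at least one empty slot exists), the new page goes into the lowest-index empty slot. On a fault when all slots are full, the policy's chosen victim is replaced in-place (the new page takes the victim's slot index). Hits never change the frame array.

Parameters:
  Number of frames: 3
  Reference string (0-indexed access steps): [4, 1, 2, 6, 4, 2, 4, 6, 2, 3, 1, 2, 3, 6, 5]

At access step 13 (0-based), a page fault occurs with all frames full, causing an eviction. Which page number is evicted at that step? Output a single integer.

Answer: 1

Derivation:
Step 0: ref 4 -> FAULT, frames=[4,-,-]
Step 1: ref 1 -> FAULT, frames=[4,1,-]
Step 2: ref 2 -> FAULT, frames=[4,1,2]
Step 3: ref 6 -> FAULT, evict 4, frames=[6,1,2]
Step 4: ref 4 -> FAULT, evict 1, frames=[6,4,2]
Step 5: ref 2 -> HIT, frames=[6,4,2]
Step 6: ref 4 -> HIT, frames=[6,4,2]
Step 7: ref 6 -> HIT, frames=[6,4,2]
Step 8: ref 2 -> HIT, frames=[6,4,2]
Step 9: ref 3 -> FAULT, evict 4, frames=[6,3,2]
Step 10: ref 1 -> FAULT, evict 6, frames=[1,3,2]
Step 11: ref 2 -> HIT, frames=[1,3,2]
Step 12: ref 3 -> HIT, frames=[1,3,2]
Step 13: ref 6 -> FAULT, evict 1, frames=[6,3,2]
At step 13: evicted page 1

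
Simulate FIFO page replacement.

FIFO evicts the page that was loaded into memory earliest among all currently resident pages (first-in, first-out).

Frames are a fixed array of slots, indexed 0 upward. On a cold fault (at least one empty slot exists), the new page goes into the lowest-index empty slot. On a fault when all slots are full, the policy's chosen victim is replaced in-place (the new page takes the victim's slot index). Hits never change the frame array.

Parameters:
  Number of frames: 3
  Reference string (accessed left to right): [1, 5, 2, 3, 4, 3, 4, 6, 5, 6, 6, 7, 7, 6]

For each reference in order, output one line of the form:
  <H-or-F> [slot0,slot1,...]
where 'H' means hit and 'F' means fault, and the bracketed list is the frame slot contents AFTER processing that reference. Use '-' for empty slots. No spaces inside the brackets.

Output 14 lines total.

F [1,-,-]
F [1,5,-]
F [1,5,2]
F [3,5,2]
F [3,4,2]
H [3,4,2]
H [3,4,2]
F [3,4,6]
F [5,4,6]
H [5,4,6]
H [5,4,6]
F [5,7,6]
H [5,7,6]
H [5,7,6]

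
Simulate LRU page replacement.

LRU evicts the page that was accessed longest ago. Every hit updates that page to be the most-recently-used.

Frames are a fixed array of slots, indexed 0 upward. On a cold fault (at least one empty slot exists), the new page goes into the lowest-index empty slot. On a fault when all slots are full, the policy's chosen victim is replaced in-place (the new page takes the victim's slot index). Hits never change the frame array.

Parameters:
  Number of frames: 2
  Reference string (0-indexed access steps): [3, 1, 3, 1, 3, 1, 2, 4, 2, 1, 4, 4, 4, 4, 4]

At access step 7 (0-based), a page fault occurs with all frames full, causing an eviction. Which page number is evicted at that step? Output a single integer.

Step 0: ref 3 -> FAULT, frames=[3,-]
Step 1: ref 1 -> FAULT, frames=[3,1]
Step 2: ref 3 -> HIT, frames=[3,1]
Step 3: ref 1 -> HIT, frames=[3,1]
Step 4: ref 3 -> HIT, frames=[3,1]
Step 5: ref 1 -> HIT, frames=[3,1]
Step 6: ref 2 -> FAULT, evict 3, frames=[2,1]
Step 7: ref 4 -> FAULT, evict 1, frames=[2,4]
At step 7: evicted page 1

Answer: 1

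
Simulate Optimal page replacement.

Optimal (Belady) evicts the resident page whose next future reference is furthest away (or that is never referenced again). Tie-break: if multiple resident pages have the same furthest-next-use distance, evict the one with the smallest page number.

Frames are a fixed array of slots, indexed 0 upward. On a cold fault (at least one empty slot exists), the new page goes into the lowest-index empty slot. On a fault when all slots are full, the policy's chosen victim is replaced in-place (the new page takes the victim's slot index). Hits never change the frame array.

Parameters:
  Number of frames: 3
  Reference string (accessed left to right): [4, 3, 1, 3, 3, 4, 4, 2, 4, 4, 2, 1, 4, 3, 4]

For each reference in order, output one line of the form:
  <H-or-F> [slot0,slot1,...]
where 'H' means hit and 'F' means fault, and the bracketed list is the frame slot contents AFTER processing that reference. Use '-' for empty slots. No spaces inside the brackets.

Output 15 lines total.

F [4,-,-]
F [4,3,-]
F [4,3,1]
H [4,3,1]
H [4,3,1]
H [4,3,1]
H [4,3,1]
F [4,2,1]
H [4,2,1]
H [4,2,1]
H [4,2,1]
H [4,2,1]
H [4,2,1]
F [4,2,3]
H [4,2,3]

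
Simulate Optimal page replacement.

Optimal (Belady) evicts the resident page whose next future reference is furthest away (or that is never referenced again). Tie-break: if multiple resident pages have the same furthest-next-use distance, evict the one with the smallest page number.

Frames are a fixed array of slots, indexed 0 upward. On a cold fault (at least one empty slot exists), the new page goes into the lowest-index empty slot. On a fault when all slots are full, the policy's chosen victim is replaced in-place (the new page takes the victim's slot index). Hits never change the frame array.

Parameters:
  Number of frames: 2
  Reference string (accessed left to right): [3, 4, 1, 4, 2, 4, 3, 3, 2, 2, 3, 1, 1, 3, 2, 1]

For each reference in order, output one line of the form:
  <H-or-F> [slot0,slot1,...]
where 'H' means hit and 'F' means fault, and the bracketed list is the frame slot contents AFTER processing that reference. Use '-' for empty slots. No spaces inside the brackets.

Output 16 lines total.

F [3,-]
F [3,4]
F [1,4]
H [1,4]
F [2,4]
H [2,4]
F [2,3]
H [2,3]
H [2,3]
H [2,3]
H [2,3]
F [1,3]
H [1,3]
H [1,3]
F [1,2]
H [1,2]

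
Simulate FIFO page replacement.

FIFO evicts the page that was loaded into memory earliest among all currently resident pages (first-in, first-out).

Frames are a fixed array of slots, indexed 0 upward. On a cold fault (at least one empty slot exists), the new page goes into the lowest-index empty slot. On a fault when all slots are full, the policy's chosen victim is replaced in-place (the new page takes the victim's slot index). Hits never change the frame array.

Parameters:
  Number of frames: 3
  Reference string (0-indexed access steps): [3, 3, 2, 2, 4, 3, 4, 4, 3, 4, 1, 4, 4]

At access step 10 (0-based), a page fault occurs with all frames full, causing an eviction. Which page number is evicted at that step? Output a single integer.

Step 0: ref 3 -> FAULT, frames=[3,-,-]
Step 1: ref 3 -> HIT, frames=[3,-,-]
Step 2: ref 2 -> FAULT, frames=[3,2,-]
Step 3: ref 2 -> HIT, frames=[3,2,-]
Step 4: ref 4 -> FAULT, frames=[3,2,4]
Step 5: ref 3 -> HIT, frames=[3,2,4]
Step 6: ref 4 -> HIT, frames=[3,2,4]
Step 7: ref 4 -> HIT, frames=[3,2,4]
Step 8: ref 3 -> HIT, frames=[3,2,4]
Step 9: ref 4 -> HIT, frames=[3,2,4]
Step 10: ref 1 -> FAULT, evict 3, frames=[1,2,4]
At step 10: evicted page 3

Answer: 3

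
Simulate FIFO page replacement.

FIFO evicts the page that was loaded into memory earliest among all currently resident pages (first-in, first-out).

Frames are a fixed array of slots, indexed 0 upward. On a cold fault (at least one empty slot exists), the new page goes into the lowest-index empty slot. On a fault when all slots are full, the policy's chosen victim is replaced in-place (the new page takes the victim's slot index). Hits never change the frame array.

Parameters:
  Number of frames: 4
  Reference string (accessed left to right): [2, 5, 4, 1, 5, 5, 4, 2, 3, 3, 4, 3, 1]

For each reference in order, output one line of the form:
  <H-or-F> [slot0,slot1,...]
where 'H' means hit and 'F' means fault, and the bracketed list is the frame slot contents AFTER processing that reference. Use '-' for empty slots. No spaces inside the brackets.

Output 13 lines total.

F [2,-,-,-]
F [2,5,-,-]
F [2,5,4,-]
F [2,5,4,1]
H [2,5,4,1]
H [2,5,4,1]
H [2,5,4,1]
H [2,5,4,1]
F [3,5,4,1]
H [3,5,4,1]
H [3,5,4,1]
H [3,5,4,1]
H [3,5,4,1]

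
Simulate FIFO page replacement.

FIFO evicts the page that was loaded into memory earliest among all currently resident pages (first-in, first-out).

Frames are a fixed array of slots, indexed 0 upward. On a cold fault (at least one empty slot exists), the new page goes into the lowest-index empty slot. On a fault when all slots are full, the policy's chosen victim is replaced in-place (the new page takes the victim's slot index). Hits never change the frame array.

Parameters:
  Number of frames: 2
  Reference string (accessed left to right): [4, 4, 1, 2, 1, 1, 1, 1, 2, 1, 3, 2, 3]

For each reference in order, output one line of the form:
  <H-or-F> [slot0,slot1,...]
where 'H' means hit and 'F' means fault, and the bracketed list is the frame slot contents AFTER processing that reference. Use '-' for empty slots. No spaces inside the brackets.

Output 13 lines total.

F [4,-]
H [4,-]
F [4,1]
F [2,1]
H [2,1]
H [2,1]
H [2,1]
H [2,1]
H [2,1]
H [2,1]
F [2,3]
H [2,3]
H [2,3]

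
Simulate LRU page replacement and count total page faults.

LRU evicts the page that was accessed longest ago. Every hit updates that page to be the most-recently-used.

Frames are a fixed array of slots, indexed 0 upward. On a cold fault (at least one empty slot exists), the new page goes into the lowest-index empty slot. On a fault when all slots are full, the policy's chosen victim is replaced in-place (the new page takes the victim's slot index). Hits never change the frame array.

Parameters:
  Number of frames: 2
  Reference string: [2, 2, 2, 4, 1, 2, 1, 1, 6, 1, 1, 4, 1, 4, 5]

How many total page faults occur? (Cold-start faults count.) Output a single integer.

Step 0: ref 2 → FAULT, frames=[2,-]
Step 1: ref 2 → HIT, frames=[2,-]
Step 2: ref 2 → HIT, frames=[2,-]
Step 3: ref 4 → FAULT, frames=[2,4]
Step 4: ref 1 → FAULT (evict 2), frames=[1,4]
Step 5: ref 2 → FAULT (evict 4), frames=[1,2]
Step 6: ref 1 → HIT, frames=[1,2]
Step 7: ref 1 → HIT, frames=[1,2]
Step 8: ref 6 → FAULT (evict 2), frames=[1,6]
Step 9: ref 1 → HIT, frames=[1,6]
Step 10: ref 1 → HIT, frames=[1,6]
Step 11: ref 4 → FAULT (evict 6), frames=[1,4]
Step 12: ref 1 → HIT, frames=[1,4]
Step 13: ref 4 → HIT, frames=[1,4]
Step 14: ref 5 → FAULT (evict 1), frames=[5,4]
Total faults: 7

Answer: 7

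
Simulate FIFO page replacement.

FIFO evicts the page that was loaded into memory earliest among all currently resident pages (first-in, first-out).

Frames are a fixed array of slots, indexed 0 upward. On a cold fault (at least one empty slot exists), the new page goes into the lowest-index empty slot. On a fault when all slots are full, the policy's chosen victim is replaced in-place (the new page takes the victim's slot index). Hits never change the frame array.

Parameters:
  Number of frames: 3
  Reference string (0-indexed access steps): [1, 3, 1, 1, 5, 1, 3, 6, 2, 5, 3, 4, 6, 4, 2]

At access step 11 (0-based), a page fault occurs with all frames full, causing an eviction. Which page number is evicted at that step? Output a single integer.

Step 0: ref 1 -> FAULT, frames=[1,-,-]
Step 1: ref 3 -> FAULT, frames=[1,3,-]
Step 2: ref 1 -> HIT, frames=[1,3,-]
Step 3: ref 1 -> HIT, frames=[1,3,-]
Step 4: ref 5 -> FAULT, frames=[1,3,5]
Step 5: ref 1 -> HIT, frames=[1,3,5]
Step 6: ref 3 -> HIT, frames=[1,3,5]
Step 7: ref 6 -> FAULT, evict 1, frames=[6,3,5]
Step 8: ref 2 -> FAULT, evict 3, frames=[6,2,5]
Step 9: ref 5 -> HIT, frames=[6,2,5]
Step 10: ref 3 -> FAULT, evict 5, frames=[6,2,3]
Step 11: ref 4 -> FAULT, evict 6, frames=[4,2,3]
At step 11: evicted page 6

Answer: 6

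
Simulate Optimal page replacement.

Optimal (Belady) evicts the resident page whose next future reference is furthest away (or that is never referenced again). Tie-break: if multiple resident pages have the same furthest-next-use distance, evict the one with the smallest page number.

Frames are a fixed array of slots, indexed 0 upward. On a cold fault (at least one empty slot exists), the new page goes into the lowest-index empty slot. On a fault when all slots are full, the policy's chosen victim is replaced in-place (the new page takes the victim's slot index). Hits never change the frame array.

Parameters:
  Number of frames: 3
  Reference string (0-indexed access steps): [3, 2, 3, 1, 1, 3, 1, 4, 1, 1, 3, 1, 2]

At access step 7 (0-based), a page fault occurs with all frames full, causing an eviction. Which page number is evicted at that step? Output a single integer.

Step 0: ref 3 -> FAULT, frames=[3,-,-]
Step 1: ref 2 -> FAULT, frames=[3,2,-]
Step 2: ref 3 -> HIT, frames=[3,2,-]
Step 3: ref 1 -> FAULT, frames=[3,2,1]
Step 4: ref 1 -> HIT, frames=[3,2,1]
Step 5: ref 3 -> HIT, frames=[3,2,1]
Step 6: ref 1 -> HIT, frames=[3,2,1]
Step 7: ref 4 -> FAULT, evict 2, frames=[3,4,1]
At step 7: evicted page 2

Answer: 2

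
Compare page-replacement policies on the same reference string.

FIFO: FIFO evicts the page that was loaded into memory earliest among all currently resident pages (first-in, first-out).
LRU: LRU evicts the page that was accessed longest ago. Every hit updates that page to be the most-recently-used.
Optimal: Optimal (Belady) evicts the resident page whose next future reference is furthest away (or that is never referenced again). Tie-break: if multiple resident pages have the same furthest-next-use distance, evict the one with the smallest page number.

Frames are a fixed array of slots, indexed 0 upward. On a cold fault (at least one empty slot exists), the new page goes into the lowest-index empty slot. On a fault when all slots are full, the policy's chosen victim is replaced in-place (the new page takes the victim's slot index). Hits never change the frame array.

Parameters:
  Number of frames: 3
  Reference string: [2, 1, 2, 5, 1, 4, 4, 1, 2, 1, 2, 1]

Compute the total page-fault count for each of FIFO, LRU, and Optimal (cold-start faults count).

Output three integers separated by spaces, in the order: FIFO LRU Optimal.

Answer: 6 5 4

Derivation:
--- FIFO ---
  step 0: ref 2 -> FAULT, frames=[2,-,-] (faults so far: 1)
  step 1: ref 1 -> FAULT, frames=[2,1,-] (faults so far: 2)
  step 2: ref 2 -> HIT, frames=[2,1,-] (faults so far: 2)
  step 3: ref 5 -> FAULT, frames=[2,1,5] (faults so far: 3)
  step 4: ref 1 -> HIT, frames=[2,1,5] (faults so far: 3)
  step 5: ref 4 -> FAULT, evict 2, frames=[4,1,5] (faults so far: 4)
  step 6: ref 4 -> HIT, frames=[4,1,5] (faults so far: 4)
  step 7: ref 1 -> HIT, frames=[4,1,5] (faults so far: 4)
  step 8: ref 2 -> FAULT, evict 1, frames=[4,2,5] (faults so far: 5)
  step 9: ref 1 -> FAULT, evict 5, frames=[4,2,1] (faults so far: 6)
  step 10: ref 2 -> HIT, frames=[4,2,1] (faults so far: 6)
  step 11: ref 1 -> HIT, frames=[4,2,1] (faults so far: 6)
  FIFO total faults: 6
--- LRU ---
  step 0: ref 2 -> FAULT, frames=[2,-,-] (faults so far: 1)
  step 1: ref 1 -> FAULT, frames=[2,1,-] (faults so far: 2)
  step 2: ref 2 -> HIT, frames=[2,1,-] (faults so far: 2)
  step 3: ref 5 -> FAULT, frames=[2,1,5] (faults so far: 3)
  step 4: ref 1 -> HIT, frames=[2,1,5] (faults so far: 3)
  step 5: ref 4 -> FAULT, evict 2, frames=[4,1,5] (faults so far: 4)
  step 6: ref 4 -> HIT, frames=[4,1,5] (faults so far: 4)
  step 7: ref 1 -> HIT, frames=[4,1,5] (faults so far: 4)
  step 8: ref 2 -> FAULT, evict 5, frames=[4,1,2] (faults so far: 5)
  step 9: ref 1 -> HIT, frames=[4,1,2] (faults so far: 5)
  step 10: ref 2 -> HIT, frames=[4,1,2] (faults so far: 5)
  step 11: ref 1 -> HIT, frames=[4,1,2] (faults so far: 5)
  LRU total faults: 5
--- Optimal ---
  step 0: ref 2 -> FAULT, frames=[2,-,-] (faults so far: 1)
  step 1: ref 1 -> FAULT, frames=[2,1,-] (faults so far: 2)
  step 2: ref 2 -> HIT, frames=[2,1,-] (faults so far: 2)
  step 3: ref 5 -> FAULT, frames=[2,1,5] (faults so far: 3)
  step 4: ref 1 -> HIT, frames=[2,1,5] (faults so far: 3)
  step 5: ref 4 -> FAULT, evict 5, frames=[2,1,4] (faults so far: 4)
  step 6: ref 4 -> HIT, frames=[2,1,4] (faults so far: 4)
  step 7: ref 1 -> HIT, frames=[2,1,4] (faults so far: 4)
  step 8: ref 2 -> HIT, frames=[2,1,4] (faults so far: 4)
  step 9: ref 1 -> HIT, frames=[2,1,4] (faults so far: 4)
  step 10: ref 2 -> HIT, frames=[2,1,4] (faults so far: 4)
  step 11: ref 1 -> HIT, frames=[2,1,4] (faults so far: 4)
  Optimal total faults: 4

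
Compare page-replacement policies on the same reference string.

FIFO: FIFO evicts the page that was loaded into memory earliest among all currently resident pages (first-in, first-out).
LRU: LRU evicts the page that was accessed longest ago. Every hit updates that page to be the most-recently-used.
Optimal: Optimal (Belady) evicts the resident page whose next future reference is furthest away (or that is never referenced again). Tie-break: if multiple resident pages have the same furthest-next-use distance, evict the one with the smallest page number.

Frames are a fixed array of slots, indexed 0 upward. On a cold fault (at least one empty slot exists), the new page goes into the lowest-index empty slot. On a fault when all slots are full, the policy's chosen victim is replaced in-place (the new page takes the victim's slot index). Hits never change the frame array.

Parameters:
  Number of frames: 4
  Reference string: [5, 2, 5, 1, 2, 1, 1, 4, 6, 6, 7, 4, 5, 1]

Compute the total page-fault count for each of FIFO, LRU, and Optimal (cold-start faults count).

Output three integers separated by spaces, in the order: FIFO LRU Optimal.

--- FIFO ---
  step 0: ref 5 -> FAULT, frames=[5,-,-,-] (faults so far: 1)
  step 1: ref 2 -> FAULT, frames=[5,2,-,-] (faults so far: 2)
  step 2: ref 5 -> HIT, frames=[5,2,-,-] (faults so far: 2)
  step 3: ref 1 -> FAULT, frames=[5,2,1,-] (faults so far: 3)
  step 4: ref 2 -> HIT, frames=[5,2,1,-] (faults so far: 3)
  step 5: ref 1 -> HIT, frames=[5,2,1,-] (faults so far: 3)
  step 6: ref 1 -> HIT, frames=[5,2,1,-] (faults so far: 3)
  step 7: ref 4 -> FAULT, frames=[5,2,1,4] (faults so far: 4)
  step 8: ref 6 -> FAULT, evict 5, frames=[6,2,1,4] (faults so far: 5)
  step 9: ref 6 -> HIT, frames=[6,2,1,4] (faults so far: 5)
  step 10: ref 7 -> FAULT, evict 2, frames=[6,7,1,4] (faults so far: 6)
  step 11: ref 4 -> HIT, frames=[6,7,1,4] (faults so far: 6)
  step 12: ref 5 -> FAULT, evict 1, frames=[6,7,5,4] (faults so far: 7)
  step 13: ref 1 -> FAULT, evict 4, frames=[6,7,5,1] (faults so far: 8)
  FIFO total faults: 8
--- LRU ---
  step 0: ref 5 -> FAULT, frames=[5,-,-,-] (faults so far: 1)
  step 1: ref 2 -> FAULT, frames=[5,2,-,-] (faults so far: 2)
  step 2: ref 5 -> HIT, frames=[5,2,-,-] (faults so far: 2)
  step 3: ref 1 -> FAULT, frames=[5,2,1,-] (faults so far: 3)
  step 4: ref 2 -> HIT, frames=[5,2,1,-] (faults so far: 3)
  step 5: ref 1 -> HIT, frames=[5,2,1,-] (faults so far: 3)
  step 6: ref 1 -> HIT, frames=[5,2,1,-] (faults so far: 3)
  step 7: ref 4 -> FAULT, frames=[5,2,1,4] (faults so far: 4)
  step 8: ref 6 -> FAULT, evict 5, frames=[6,2,1,4] (faults so far: 5)
  step 9: ref 6 -> HIT, frames=[6,2,1,4] (faults so far: 5)
  step 10: ref 7 -> FAULT, evict 2, frames=[6,7,1,4] (faults so far: 6)
  step 11: ref 4 -> HIT, frames=[6,7,1,4] (faults so far: 6)
  step 12: ref 5 -> FAULT, evict 1, frames=[6,7,5,4] (faults so far: 7)
  step 13: ref 1 -> FAULT, evict 6, frames=[1,7,5,4] (faults so far: 8)
  LRU total faults: 8
--- Optimal ---
  step 0: ref 5 -> FAULT, frames=[5,-,-,-] (faults so far: 1)
  step 1: ref 2 -> FAULT, frames=[5,2,-,-] (faults so far: 2)
  step 2: ref 5 -> HIT, frames=[5,2,-,-] (faults so far: 2)
  step 3: ref 1 -> FAULT, frames=[5,2,1,-] (faults so far: 3)
  step 4: ref 2 -> HIT, frames=[5,2,1,-] (faults so far: 3)
  step 5: ref 1 -> HIT, frames=[5,2,1,-] (faults so far: 3)
  step 6: ref 1 -> HIT, frames=[5,2,1,-] (faults so far: 3)
  step 7: ref 4 -> FAULT, frames=[5,2,1,4] (faults so far: 4)
  step 8: ref 6 -> FAULT, evict 2, frames=[5,6,1,4] (faults so far: 5)
  step 9: ref 6 -> HIT, frames=[5,6,1,4] (faults so far: 5)
  step 10: ref 7 -> FAULT, evict 6, frames=[5,7,1,4] (faults so far: 6)
  step 11: ref 4 -> HIT, frames=[5,7,1,4] (faults so far: 6)
  step 12: ref 5 -> HIT, frames=[5,7,1,4] (faults so far: 6)
  step 13: ref 1 -> HIT, frames=[5,7,1,4] (faults so far: 6)
  Optimal total faults: 6

Answer: 8 8 6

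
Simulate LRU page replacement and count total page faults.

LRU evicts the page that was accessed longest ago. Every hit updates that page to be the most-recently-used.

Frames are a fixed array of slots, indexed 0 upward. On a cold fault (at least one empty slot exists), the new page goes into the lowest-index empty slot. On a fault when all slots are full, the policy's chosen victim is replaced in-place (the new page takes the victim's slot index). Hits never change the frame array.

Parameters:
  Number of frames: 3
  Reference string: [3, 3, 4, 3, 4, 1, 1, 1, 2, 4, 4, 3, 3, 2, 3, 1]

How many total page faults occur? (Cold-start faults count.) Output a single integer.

Step 0: ref 3 → FAULT, frames=[3,-,-]
Step 1: ref 3 → HIT, frames=[3,-,-]
Step 2: ref 4 → FAULT, frames=[3,4,-]
Step 3: ref 3 → HIT, frames=[3,4,-]
Step 4: ref 4 → HIT, frames=[3,4,-]
Step 5: ref 1 → FAULT, frames=[3,4,1]
Step 6: ref 1 → HIT, frames=[3,4,1]
Step 7: ref 1 → HIT, frames=[3,4,1]
Step 8: ref 2 → FAULT (evict 3), frames=[2,4,1]
Step 9: ref 4 → HIT, frames=[2,4,1]
Step 10: ref 4 → HIT, frames=[2,4,1]
Step 11: ref 3 → FAULT (evict 1), frames=[2,4,3]
Step 12: ref 3 → HIT, frames=[2,4,3]
Step 13: ref 2 → HIT, frames=[2,4,3]
Step 14: ref 3 → HIT, frames=[2,4,3]
Step 15: ref 1 → FAULT (evict 4), frames=[2,1,3]
Total faults: 6

Answer: 6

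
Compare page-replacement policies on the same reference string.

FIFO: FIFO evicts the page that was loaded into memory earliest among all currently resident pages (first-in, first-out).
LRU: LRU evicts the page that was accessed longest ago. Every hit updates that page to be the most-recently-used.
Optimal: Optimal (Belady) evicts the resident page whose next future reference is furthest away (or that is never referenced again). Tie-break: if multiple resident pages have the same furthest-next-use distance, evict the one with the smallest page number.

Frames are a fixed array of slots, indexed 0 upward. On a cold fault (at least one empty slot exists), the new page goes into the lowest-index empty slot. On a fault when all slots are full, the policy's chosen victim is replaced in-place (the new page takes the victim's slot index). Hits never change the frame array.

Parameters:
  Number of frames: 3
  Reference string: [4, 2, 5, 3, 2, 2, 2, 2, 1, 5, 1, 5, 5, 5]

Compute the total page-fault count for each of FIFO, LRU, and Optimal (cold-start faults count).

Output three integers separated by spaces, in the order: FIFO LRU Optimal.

Answer: 5 6 5

Derivation:
--- FIFO ---
  step 0: ref 4 -> FAULT, frames=[4,-,-] (faults so far: 1)
  step 1: ref 2 -> FAULT, frames=[4,2,-] (faults so far: 2)
  step 2: ref 5 -> FAULT, frames=[4,2,5] (faults so far: 3)
  step 3: ref 3 -> FAULT, evict 4, frames=[3,2,5] (faults so far: 4)
  step 4: ref 2 -> HIT, frames=[3,2,5] (faults so far: 4)
  step 5: ref 2 -> HIT, frames=[3,2,5] (faults so far: 4)
  step 6: ref 2 -> HIT, frames=[3,2,5] (faults so far: 4)
  step 7: ref 2 -> HIT, frames=[3,2,5] (faults so far: 4)
  step 8: ref 1 -> FAULT, evict 2, frames=[3,1,5] (faults so far: 5)
  step 9: ref 5 -> HIT, frames=[3,1,5] (faults so far: 5)
  step 10: ref 1 -> HIT, frames=[3,1,5] (faults so far: 5)
  step 11: ref 5 -> HIT, frames=[3,1,5] (faults so far: 5)
  step 12: ref 5 -> HIT, frames=[3,1,5] (faults so far: 5)
  step 13: ref 5 -> HIT, frames=[3,1,5] (faults so far: 5)
  FIFO total faults: 5
--- LRU ---
  step 0: ref 4 -> FAULT, frames=[4,-,-] (faults so far: 1)
  step 1: ref 2 -> FAULT, frames=[4,2,-] (faults so far: 2)
  step 2: ref 5 -> FAULT, frames=[4,2,5] (faults so far: 3)
  step 3: ref 3 -> FAULT, evict 4, frames=[3,2,5] (faults so far: 4)
  step 4: ref 2 -> HIT, frames=[3,2,5] (faults so far: 4)
  step 5: ref 2 -> HIT, frames=[3,2,5] (faults so far: 4)
  step 6: ref 2 -> HIT, frames=[3,2,5] (faults so far: 4)
  step 7: ref 2 -> HIT, frames=[3,2,5] (faults so far: 4)
  step 8: ref 1 -> FAULT, evict 5, frames=[3,2,1] (faults so far: 5)
  step 9: ref 5 -> FAULT, evict 3, frames=[5,2,1] (faults so far: 6)
  step 10: ref 1 -> HIT, frames=[5,2,1] (faults so far: 6)
  step 11: ref 5 -> HIT, frames=[5,2,1] (faults so far: 6)
  step 12: ref 5 -> HIT, frames=[5,2,1] (faults so far: 6)
  step 13: ref 5 -> HIT, frames=[5,2,1] (faults so far: 6)
  LRU total faults: 6
--- Optimal ---
  step 0: ref 4 -> FAULT, frames=[4,-,-] (faults so far: 1)
  step 1: ref 2 -> FAULT, frames=[4,2,-] (faults so far: 2)
  step 2: ref 5 -> FAULT, frames=[4,2,5] (faults so far: 3)
  step 3: ref 3 -> FAULT, evict 4, frames=[3,2,5] (faults so far: 4)
  step 4: ref 2 -> HIT, frames=[3,2,5] (faults so far: 4)
  step 5: ref 2 -> HIT, frames=[3,2,5] (faults so far: 4)
  step 6: ref 2 -> HIT, frames=[3,2,5] (faults so far: 4)
  step 7: ref 2 -> HIT, frames=[3,2,5] (faults so far: 4)
  step 8: ref 1 -> FAULT, evict 2, frames=[3,1,5] (faults so far: 5)
  step 9: ref 5 -> HIT, frames=[3,1,5] (faults so far: 5)
  step 10: ref 1 -> HIT, frames=[3,1,5] (faults so far: 5)
  step 11: ref 5 -> HIT, frames=[3,1,5] (faults so far: 5)
  step 12: ref 5 -> HIT, frames=[3,1,5] (faults so far: 5)
  step 13: ref 5 -> HIT, frames=[3,1,5] (faults so far: 5)
  Optimal total faults: 5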